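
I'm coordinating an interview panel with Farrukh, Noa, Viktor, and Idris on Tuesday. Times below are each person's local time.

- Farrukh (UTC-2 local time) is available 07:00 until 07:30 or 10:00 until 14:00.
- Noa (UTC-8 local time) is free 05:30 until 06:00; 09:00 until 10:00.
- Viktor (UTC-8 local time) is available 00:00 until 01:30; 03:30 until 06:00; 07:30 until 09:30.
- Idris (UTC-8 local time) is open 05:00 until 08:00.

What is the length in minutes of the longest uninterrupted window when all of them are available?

Farrukh in UTC: 09:00-09:30, 12:00-16:00 (add 2h to convert from UTC-2).
Noa in UTC: 13:30-14:00, 17:00-18:00 (add 8h to convert from UTC-8).
Viktor in UTC: 08:00-09:30, 11:30-14:00, 15:30-17:30 (add 8h to convert from UTC-8).
Idris in UTC: 13:00-16:00 (add 8h to convert from UTC-8).
Farrukh ∩ Noa: 13:30-14:00.
Farrukh ∩ Noa ∩ Viktor: 13:30-14:00.
Farrukh ∩ Noa ∩ Viktor ∩ Idris: 13:30-14:00.
The longest is 13:30-14:00 at 30 minutes.

30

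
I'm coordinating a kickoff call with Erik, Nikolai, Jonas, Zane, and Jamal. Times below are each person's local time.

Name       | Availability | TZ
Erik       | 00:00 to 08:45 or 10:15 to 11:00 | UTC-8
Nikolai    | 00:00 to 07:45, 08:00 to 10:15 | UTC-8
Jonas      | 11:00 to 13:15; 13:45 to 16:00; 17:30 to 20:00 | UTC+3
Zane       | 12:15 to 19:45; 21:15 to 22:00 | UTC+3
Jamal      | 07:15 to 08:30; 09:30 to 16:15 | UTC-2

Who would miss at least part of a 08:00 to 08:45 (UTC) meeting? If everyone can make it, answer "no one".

Erik in UTC: 08:00-16:45, 18:15-19:00 (add 8h to convert from UTC-8).
Nikolai in UTC: 08:00-15:45, 16:00-18:15 (add 8h to convert from UTC-8).
Jonas in UTC: 08:00-10:15, 10:45-13:00, 14:30-17:00 (subtract 3h to convert from UTC+3).
Zane in UTC: 09:15-16:45, 18:15-19:00 (subtract 3h to convert from UTC+3).
Jamal in UTC: 09:15-10:30, 11:30-18:15 (add 2h to convert from UTC-2).
Erik: free for 08:00-08:45. Nikolai: free for 08:00-08:45. Jonas: free for 08:00-08:45. Zane: not fully free for 08:00-08:45. Jamal: not fully free for 08:00-08:45.

Jamal, Zane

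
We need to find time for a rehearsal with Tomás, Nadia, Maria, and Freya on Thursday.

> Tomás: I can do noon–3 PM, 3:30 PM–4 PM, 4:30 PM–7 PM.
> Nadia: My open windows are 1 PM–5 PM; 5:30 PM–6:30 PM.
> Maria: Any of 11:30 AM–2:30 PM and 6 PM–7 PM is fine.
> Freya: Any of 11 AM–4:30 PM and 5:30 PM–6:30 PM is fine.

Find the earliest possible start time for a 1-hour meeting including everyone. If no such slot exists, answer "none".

13:00

Tomás ∩ Nadia: 13:00-15:00, 15:30-16:00, 16:30-17:00, 17:30-18:30.
Tomás ∩ Nadia ∩ Maria: 13:00-14:30, 18:00-18:30.
Tomás ∩ Nadia ∩ Maria ∩ Freya: 13:00-14:30, 18:00-18:30.
The first common window of at least 60 minutes is 13:00-14:30, so the earliest start is 13:00.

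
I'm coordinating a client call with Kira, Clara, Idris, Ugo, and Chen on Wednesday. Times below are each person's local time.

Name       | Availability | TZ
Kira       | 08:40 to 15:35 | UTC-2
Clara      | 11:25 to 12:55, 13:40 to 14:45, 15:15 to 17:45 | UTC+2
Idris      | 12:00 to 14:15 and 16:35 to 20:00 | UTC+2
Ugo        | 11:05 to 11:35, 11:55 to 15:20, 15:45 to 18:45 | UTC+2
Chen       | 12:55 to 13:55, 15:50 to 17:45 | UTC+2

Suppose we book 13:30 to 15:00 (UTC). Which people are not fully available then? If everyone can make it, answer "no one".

Chen, Idris, Ugo

Kira in UTC: 10:40-17:35 (add 2h to convert from UTC-2).
Clara in UTC: 09:25-10:55, 11:40-12:45, 13:15-15:45 (subtract 2h to convert from UTC+2).
Idris in UTC: 10:00-12:15, 14:35-18:00 (subtract 2h to convert from UTC+2).
Ugo in UTC: 09:05-09:35, 09:55-13:20, 13:45-16:45 (subtract 2h to convert from UTC+2).
Chen in UTC: 10:55-11:55, 13:50-15:45 (subtract 2h to convert from UTC+2).
Kira: free for 13:30-15:00. Clara: free for 13:30-15:00. Idris: not fully free for 13:30-15:00. Ugo: not fully free for 13:30-15:00. Chen: not fully free for 13:30-15:00.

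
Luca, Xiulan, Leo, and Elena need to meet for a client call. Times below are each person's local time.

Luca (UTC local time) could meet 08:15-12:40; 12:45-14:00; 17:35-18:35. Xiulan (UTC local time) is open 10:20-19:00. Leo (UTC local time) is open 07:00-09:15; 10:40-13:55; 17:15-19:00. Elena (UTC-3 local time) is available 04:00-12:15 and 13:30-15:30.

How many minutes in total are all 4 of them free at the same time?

Luca in UTC: 08:15-12:40, 12:45-14:00, 17:35-18:35.
Xiulan in UTC: 10:20-19:00.
Leo in UTC: 07:00-09:15, 10:40-13:55, 17:15-19:00.
Elena in UTC: 07:00-15:15, 16:30-18:30 (add 3h to convert from UTC-3).
Luca ∩ Xiulan: 10:20-12:40, 12:45-14:00, 17:35-18:35.
Luca ∩ Xiulan ∩ Leo: 10:40-12:40, 12:45-13:55, 17:35-18:35.
Luca ∩ Xiulan ∩ Leo ∩ Elena: 10:40-12:40, 12:45-13:55, 17:35-18:30.
Summing the common windows: 120 + 70 + 55 = 245 minutes.

245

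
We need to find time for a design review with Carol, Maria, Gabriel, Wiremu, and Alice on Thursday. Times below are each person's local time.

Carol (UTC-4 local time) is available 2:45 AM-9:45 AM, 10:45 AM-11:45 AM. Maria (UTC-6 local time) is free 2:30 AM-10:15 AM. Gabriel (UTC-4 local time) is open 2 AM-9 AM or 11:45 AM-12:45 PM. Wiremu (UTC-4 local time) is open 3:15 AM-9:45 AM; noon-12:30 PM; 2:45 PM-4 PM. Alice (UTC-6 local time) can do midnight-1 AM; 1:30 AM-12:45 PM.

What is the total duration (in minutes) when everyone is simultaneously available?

270

Carol in UTC: 06:45-13:45, 14:45-15:45 (add 4h to convert from UTC-4).
Maria in UTC: 08:30-16:15 (add 6h to convert from UTC-6).
Gabriel in UTC: 06:00-13:00, 15:45-16:45 (add 4h to convert from UTC-4).
Wiremu in UTC: 07:15-13:45, 16:00-16:30, 18:45-20:00 (add 4h to convert from UTC-4).
Alice in UTC: 06:00-07:00, 07:30-18:45 (add 6h to convert from UTC-6).
Carol ∩ Maria: 08:30-13:45, 14:45-15:45.
Carol ∩ Maria ∩ Gabriel: 08:30-13:00.
Carol ∩ Maria ∩ Gabriel ∩ Wiremu: 08:30-13:00.
Carol ∩ Maria ∩ Gabriel ∩ Wiremu ∩ Alice: 08:30-13:00.
So the common availability across everyone is 08:30-13:00.
That's a single block of 270 minutes.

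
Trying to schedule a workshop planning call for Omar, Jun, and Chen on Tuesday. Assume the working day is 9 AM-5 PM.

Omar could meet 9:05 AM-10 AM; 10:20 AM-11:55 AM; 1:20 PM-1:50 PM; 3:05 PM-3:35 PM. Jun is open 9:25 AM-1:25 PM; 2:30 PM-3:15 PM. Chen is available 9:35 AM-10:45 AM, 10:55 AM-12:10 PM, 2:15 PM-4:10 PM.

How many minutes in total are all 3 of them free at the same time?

Omar ∩ Jun: 09:25-10:00, 10:20-11:55, 13:20-13:25, 15:05-15:15.
Omar ∩ Jun ∩ Chen: 09:35-10:00, 10:20-10:45, 10:55-11:55, 15:05-15:15.
Summing the common windows: 25 + 25 + 60 + 10 = 120 minutes.

120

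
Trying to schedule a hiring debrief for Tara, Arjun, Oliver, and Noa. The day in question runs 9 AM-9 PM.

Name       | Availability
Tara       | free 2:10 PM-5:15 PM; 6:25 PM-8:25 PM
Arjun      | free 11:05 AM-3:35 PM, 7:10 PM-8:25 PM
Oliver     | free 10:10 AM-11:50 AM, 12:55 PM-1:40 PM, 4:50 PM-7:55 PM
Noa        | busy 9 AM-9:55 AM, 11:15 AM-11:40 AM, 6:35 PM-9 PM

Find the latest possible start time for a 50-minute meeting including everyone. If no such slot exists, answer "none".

none

Tara free: 14:10-17:15, 18:25-20:25.
Arjun free: 11:05-15:35, 19:10-20:25.
Oliver free: 10:10-11:50, 12:55-13:40, 16:50-19:55.
Noa free: 09:55-11:15, 11:40-18:35 (invert busy blocks within the working day).
Tara ∩ Arjun: 14:10-15:35, 19:10-20:25.
Tara ∩ Arjun ∩ Oliver: 19:10-19:55.
Tara ∩ Arjun ∩ Oliver ∩ Noa: ∅.
There is no time when everyone is free.
No common window is at least 50 minutes long.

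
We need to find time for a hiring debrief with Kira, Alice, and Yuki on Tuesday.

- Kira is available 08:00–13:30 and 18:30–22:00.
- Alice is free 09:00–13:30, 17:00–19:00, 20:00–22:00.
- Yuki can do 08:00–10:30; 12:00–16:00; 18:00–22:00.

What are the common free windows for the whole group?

09:00-10:30, 12:00-13:30, 18:30-19:00, 20:00-22:00

Kira ∩ Alice: 09:00-13:30, 18:30-19:00, 20:00-22:00.
Kira ∩ Alice ∩ Yuki: 09:00-10:30, 12:00-13:30, 18:30-19:00, 20:00-22:00.
Those are the intersection windows.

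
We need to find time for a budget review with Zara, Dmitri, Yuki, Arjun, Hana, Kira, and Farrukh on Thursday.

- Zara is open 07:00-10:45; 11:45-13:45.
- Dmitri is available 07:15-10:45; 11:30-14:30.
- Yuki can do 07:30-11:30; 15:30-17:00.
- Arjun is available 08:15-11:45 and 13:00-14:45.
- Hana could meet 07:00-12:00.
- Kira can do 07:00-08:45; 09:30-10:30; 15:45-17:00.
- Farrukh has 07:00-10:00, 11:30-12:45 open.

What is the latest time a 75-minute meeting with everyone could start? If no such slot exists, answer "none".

Zara ∩ Dmitri: 07:15-10:45, 11:45-13:45.
Zara ∩ Dmitri ∩ Yuki: 07:30-10:45.
Zara ∩ Dmitri ∩ Yuki ∩ Arjun: 08:15-10:45.
Zara ∩ Dmitri ∩ Yuki ∩ Arjun ∩ Hana: 08:15-10:45.
Zara ∩ Dmitri ∩ Yuki ∩ Arjun ∩ Hana ∩ Kira: 08:15-08:45, 09:30-10:30.
Zara ∩ Dmitri ∩ Yuki ∩ Arjun ∩ Hana ∩ Kira ∩ Farrukh: 08:15-08:45, 09:30-10:00.
No common window is at least 75 minutes long.

none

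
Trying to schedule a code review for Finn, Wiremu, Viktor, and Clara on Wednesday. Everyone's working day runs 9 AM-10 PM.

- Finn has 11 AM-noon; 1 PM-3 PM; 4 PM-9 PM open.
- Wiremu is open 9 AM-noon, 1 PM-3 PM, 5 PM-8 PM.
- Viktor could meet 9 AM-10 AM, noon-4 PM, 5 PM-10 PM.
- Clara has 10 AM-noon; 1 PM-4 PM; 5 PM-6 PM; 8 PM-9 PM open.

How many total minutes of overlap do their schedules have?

Finn ∩ Wiremu: 11:00-12:00, 13:00-15:00, 17:00-20:00.
Finn ∩ Wiremu ∩ Viktor: 13:00-15:00, 17:00-20:00.
Finn ∩ Wiremu ∩ Viktor ∩ Clara: 13:00-15:00, 17:00-18:00.
Summing the common windows: 120 + 60 = 180 minutes.

180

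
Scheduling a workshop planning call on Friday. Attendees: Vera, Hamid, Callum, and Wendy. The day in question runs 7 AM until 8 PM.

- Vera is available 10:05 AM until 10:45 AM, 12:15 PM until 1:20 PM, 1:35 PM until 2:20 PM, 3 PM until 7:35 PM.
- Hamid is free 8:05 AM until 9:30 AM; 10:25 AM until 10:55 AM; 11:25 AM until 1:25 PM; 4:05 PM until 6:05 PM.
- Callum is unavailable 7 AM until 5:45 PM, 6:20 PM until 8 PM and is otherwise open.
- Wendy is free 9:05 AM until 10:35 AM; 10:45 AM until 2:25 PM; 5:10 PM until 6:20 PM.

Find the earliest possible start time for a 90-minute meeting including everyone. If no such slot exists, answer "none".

none

Vera free: 10:05-10:45, 12:15-13:20, 13:35-14:20, 15:00-19:35.
Hamid free: 08:05-09:30, 10:25-10:55, 11:25-13:25, 16:05-18:05.
Callum free: 17:45-18:20 (invert busy blocks within the working day).
Wendy free: 09:05-10:35, 10:45-14:25, 17:10-18:20.
Vera ∩ Hamid: 10:25-10:45, 12:15-13:20, 16:05-18:05.
Vera ∩ Hamid ∩ Callum: 17:45-18:05.
Vera ∩ Hamid ∩ Callum ∩ Wendy: 17:45-18:05.
No common window is at least 90 minutes long.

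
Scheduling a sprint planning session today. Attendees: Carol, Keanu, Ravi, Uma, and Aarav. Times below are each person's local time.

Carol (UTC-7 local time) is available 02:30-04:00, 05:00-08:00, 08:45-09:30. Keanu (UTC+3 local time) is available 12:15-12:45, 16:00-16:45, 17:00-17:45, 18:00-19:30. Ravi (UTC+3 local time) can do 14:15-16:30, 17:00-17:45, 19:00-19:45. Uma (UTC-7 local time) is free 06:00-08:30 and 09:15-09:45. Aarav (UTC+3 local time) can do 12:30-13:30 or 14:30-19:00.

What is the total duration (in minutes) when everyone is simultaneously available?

Carol in UTC: 09:30-11:00, 12:00-15:00, 15:45-16:30 (add 7h to convert from UTC-7).
Keanu in UTC: 09:15-09:45, 13:00-13:45, 14:00-14:45, 15:00-16:30 (subtract 3h to convert from UTC+3).
Ravi in UTC: 11:15-13:30, 14:00-14:45, 16:00-16:45 (subtract 3h to convert from UTC+3).
Uma in UTC: 13:00-15:30, 16:15-16:45 (add 7h to convert from UTC-7).
Aarav in UTC: 09:30-10:30, 11:30-16:00 (subtract 3h to convert from UTC+3).
Carol ∩ Keanu: 09:30-09:45, 13:00-13:45, 14:00-14:45, 15:45-16:30.
Carol ∩ Keanu ∩ Ravi: 13:00-13:30, 14:00-14:45, 16:00-16:30.
Carol ∩ Keanu ∩ Ravi ∩ Uma: 13:00-13:30, 14:00-14:45, 16:15-16:30.
Carol ∩ Keanu ∩ Ravi ∩ Uma ∩ Aarav: 13:00-13:30, 14:00-14:45.
So the common availability across everyone is 13:00-13:30, 14:00-14:45.
Summing the common windows: 30 + 45 = 75 minutes.

75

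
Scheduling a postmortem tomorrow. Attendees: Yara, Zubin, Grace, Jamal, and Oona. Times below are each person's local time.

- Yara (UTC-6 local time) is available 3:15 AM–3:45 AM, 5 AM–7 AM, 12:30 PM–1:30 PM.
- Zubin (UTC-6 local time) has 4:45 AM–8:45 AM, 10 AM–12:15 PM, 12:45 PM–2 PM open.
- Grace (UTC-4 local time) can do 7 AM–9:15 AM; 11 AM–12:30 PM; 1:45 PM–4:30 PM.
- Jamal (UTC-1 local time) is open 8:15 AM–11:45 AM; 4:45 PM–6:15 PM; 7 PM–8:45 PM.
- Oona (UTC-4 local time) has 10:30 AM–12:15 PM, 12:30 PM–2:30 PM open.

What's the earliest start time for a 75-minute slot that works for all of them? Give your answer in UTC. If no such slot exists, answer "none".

Yara in UTC: 09:15-09:45, 11:00-13:00, 18:30-19:30 (add 6h to convert from UTC-6).
Zubin in UTC: 10:45-14:45, 16:00-18:15, 18:45-20:00 (add 6h to convert from UTC-6).
Grace in UTC: 11:00-13:15, 15:00-16:30, 17:45-20:30 (add 4h to convert from UTC-4).
Jamal in UTC: 09:15-12:45, 17:45-19:15, 20:00-21:45 (add 1h to convert from UTC-1).
Oona in UTC: 14:30-16:15, 16:30-18:30 (add 4h to convert from UTC-4).
Yara ∩ Zubin: 11:00-13:00, 18:45-19:30.
Yara ∩ Zubin ∩ Grace: 11:00-13:00, 18:45-19:30.
Yara ∩ Zubin ∩ Grace ∩ Jamal: 11:00-12:45, 18:45-19:15.
Yara ∩ Zubin ∩ Grace ∩ Jamal ∩ Oona: ∅.
There is no time when everyone is free.
No common window is at least 75 minutes long.

none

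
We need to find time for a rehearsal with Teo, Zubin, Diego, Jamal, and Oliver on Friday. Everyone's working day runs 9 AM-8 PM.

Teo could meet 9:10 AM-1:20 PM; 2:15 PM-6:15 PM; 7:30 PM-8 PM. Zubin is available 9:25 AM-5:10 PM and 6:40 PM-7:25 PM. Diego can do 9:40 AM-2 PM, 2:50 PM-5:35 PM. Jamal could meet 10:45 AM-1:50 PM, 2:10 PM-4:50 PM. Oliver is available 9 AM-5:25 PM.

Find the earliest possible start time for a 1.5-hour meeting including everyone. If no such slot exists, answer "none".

10:45

Teo ∩ Zubin: 09:25-13:20, 14:15-17:10.
Teo ∩ Zubin ∩ Diego: 09:40-13:20, 14:50-17:10.
Teo ∩ Zubin ∩ Diego ∩ Jamal: 10:45-13:20, 14:50-16:50.
Teo ∩ Zubin ∩ Diego ∩ Jamal ∩ Oliver: 10:45-13:20, 14:50-16:50.
The first common window of at least 90 minutes is 10:45-13:20, so the earliest start is 10:45.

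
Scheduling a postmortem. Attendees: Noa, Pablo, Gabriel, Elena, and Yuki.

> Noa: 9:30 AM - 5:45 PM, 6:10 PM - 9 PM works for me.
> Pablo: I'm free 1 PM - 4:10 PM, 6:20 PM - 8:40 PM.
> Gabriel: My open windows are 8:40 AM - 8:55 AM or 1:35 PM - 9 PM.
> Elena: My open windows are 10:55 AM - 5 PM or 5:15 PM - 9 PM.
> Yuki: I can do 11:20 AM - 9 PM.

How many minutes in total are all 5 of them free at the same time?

295

Noa ∩ Pablo: 13:00-16:10, 18:20-20:40.
Noa ∩ Pablo ∩ Gabriel: 13:35-16:10, 18:20-20:40.
Noa ∩ Pablo ∩ Gabriel ∩ Elena: 13:35-16:10, 18:20-20:40.
Noa ∩ Pablo ∩ Gabriel ∩ Elena ∩ Yuki: 13:35-16:10, 18:20-20:40.
Summing the common windows: 155 + 140 = 295 minutes.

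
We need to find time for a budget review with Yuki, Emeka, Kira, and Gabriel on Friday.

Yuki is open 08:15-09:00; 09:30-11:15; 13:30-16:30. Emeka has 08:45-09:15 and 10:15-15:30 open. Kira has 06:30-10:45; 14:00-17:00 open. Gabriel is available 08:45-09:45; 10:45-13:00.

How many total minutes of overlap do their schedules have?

Yuki ∩ Emeka: 08:45-09:00, 10:15-11:15, 13:30-15:30.
Yuki ∩ Emeka ∩ Kira: 08:45-09:00, 10:15-10:45, 14:00-15:30.
Yuki ∩ Emeka ∩ Kira ∩ Gabriel: 08:45-09:00.
That's a single block of 15 minutes.

15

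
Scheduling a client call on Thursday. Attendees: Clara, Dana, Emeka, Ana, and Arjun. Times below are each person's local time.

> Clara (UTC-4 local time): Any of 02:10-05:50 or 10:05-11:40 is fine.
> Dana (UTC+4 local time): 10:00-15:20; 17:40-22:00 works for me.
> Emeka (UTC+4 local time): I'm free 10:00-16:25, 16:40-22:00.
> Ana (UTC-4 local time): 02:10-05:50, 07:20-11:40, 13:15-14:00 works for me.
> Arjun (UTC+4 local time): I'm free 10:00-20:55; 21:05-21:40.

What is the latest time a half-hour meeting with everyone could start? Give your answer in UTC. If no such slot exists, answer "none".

15:10

Clara in UTC: 06:10-09:50, 14:05-15:40 (add 4h to convert from UTC-4).
Dana in UTC: 06:00-11:20, 13:40-18:00 (subtract 4h to convert from UTC+4).
Emeka in UTC: 06:00-12:25, 12:40-18:00 (subtract 4h to convert from UTC+4).
Ana in UTC: 06:10-09:50, 11:20-15:40, 17:15-18:00 (add 4h to convert from UTC-4).
Arjun in UTC: 06:00-16:55, 17:05-17:40 (subtract 4h to convert from UTC+4).
Clara ∩ Dana: 06:10-09:50, 14:05-15:40.
Clara ∩ Dana ∩ Emeka: 06:10-09:50, 14:05-15:40.
Clara ∩ Dana ∩ Emeka ∩ Ana: 06:10-09:50, 14:05-15:40.
Clara ∩ Dana ∩ Emeka ∩ Ana ∩ Arjun: 06:10-09:50, 14:05-15:40.
The last common window of at least 30 minutes is 14:05-15:40; a 30-minute meeting can start as late as 15:10 and still end by 15:40.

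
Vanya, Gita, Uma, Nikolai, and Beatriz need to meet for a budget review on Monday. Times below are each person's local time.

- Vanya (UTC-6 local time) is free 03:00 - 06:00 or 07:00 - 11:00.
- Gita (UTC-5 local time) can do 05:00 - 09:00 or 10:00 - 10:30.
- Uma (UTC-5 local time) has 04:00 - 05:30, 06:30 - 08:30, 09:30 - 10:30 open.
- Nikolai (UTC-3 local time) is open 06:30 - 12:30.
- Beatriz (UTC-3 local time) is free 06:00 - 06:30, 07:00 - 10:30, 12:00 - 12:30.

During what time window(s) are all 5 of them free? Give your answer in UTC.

Vanya in UTC: 09:00-12:00, 13:00-17:00 (add 6h to convert from UTC-6).
Gita in UTC: 10:00-14:00, 15:00-15:30 (add 5h to convert from UTC-5).
Uma in UTC: 09:00-10:30, 11:30-13:30, 14:30-15:30 (add 5h to convert from UTC-5).
Nikolai in UTC: 09:30-15:30 (add 3h to convert from UTC-3).
Beatriz in UTC: 09:00-09:30, 10:00-13:30, 15:00-15:30 (add 3h to convert from UTC-3).
Vanya ∩ Gita: 10:00-12:00, 13:00-14:00, 15:00-15:30.
Vanya ∩ Gita ∩ Uma: 10:00-10:30, 11:30-12:00, 13:00-13:30, 15:00-15:30.
Vanya ∩ Gita ∩ Uma ∩ Nikolai: 10:00-10:30, 11:30-12:00, 13:00-13:30, 15:00-15:30.
Vanya ∩ Gita ∩ Uma ∩ Nikolai ∩ Beatriz: 10:00-10:30, 11:30-12:00, 13:00-13:30, 15:00-15:30.
Those are the intersection windows.

10:00-10:30, 11:30-12:00, 13:00-13:30, 15:00-15:30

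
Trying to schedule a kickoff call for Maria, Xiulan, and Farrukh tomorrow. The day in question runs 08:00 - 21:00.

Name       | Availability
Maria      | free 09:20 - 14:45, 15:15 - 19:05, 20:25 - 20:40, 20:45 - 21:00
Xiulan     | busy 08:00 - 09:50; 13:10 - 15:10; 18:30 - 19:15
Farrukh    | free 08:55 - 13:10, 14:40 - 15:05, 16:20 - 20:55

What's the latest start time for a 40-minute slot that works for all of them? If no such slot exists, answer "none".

Maria free: 09:20-14:45, 15:15-19:05, 20:25-20:40, 20:45-21:00.
Xiulan free: 09:50-13:10, 15:10-18:30, 19:15-21:00 (invert busy blocks within the working day).
Farrukh free: 08:55-13:10, 14:40-15:05, 16:20-20:55.
Maria ∩ Xiulan: 09:50-13:10, 15:15-18:30, 20:25-20:40, 20:45-21:00.
Maria ∩ Xiulan ∩ Farrukh: 09:50-13:10, 16:20-18:30, 20:25-20:40, 20:45-20:55.
The last common window of at least 40 minutes is 16:20-18:30; a 40-minute meeting can start as late as 17:50 and still end by 18:30.

17:50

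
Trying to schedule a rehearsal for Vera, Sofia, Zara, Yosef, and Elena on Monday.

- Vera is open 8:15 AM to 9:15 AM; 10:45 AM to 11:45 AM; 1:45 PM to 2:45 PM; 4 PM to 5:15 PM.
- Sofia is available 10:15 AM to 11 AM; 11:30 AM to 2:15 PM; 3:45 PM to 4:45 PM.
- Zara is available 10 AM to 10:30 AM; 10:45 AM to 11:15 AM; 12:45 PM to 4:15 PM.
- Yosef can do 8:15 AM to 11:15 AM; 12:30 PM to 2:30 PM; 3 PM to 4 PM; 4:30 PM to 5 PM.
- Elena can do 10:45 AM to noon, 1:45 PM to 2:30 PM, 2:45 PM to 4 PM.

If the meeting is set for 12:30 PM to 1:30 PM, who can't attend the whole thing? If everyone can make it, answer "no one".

Vera: not fully free for 12:30-13:30. Sofia: free for 12:30-13:30. Zara: not fully free for 12:30-13:30. Yosef: free for 12:30-13:30. Elena: not fully free for 12:30-13:30.

Elena, Vera, Zara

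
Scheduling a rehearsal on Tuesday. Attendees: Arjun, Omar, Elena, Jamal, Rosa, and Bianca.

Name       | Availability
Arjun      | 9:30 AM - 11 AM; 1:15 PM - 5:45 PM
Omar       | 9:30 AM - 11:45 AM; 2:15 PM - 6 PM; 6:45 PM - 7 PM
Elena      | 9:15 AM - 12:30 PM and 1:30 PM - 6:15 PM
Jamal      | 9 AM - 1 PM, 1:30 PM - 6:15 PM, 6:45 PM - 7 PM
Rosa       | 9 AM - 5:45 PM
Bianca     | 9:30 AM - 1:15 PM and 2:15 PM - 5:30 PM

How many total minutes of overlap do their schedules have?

285

Arjun ∩ Omar: 09:30-11:00, 14:15-17:45.
Arjun ∩ Omar ∩ Elena: 09:30-11:00, 14:15-17:45.
Arjun ∩ Omar ∩ Elena ∩ Jamal: 09:30-11:00, 14:15-17:45.
Arjun ∩ Omar ∩ Elena ∩ Jamal ∩ Rosa: 09:30-11:00, 14:15-17:45.
Arjun ∩ Omar ∩ Elena ∩ Jamal ∩ Rosa ∩ Bianca: 09:30-11:00, 14:15-17:30.
Summing the common windows: 90 + 195 = 285 minutes.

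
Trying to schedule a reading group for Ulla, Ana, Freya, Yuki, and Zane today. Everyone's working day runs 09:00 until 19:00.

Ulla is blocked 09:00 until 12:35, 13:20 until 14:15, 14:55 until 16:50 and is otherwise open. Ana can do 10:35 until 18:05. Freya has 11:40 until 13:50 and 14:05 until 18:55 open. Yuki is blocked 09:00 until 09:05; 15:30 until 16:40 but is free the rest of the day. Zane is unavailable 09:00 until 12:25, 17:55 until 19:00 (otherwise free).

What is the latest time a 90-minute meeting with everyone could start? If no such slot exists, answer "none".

none

Ulla free: 12:35-13:20, 14:15-14:55, 16:50-19:00 (invert busy blocks within the working day).
Ana free: 10:35-18:05.
Freya free: 11:40-13:50, 14:05-18:55.
Yuki free: 09:05-15:30, 16:40-19:00 (invert busy blocks within the working day).
Zane free: 12:25-17:55 (invert busy blocks within the working day).
Ulla ∩ Ana: 12:35-13:20, 14:15-14:55, 16:50-18:05.
Ulla ∩ Ana ∩ Freya: 12:35-13:20, 14:15-14:55, 16:50-18:05.
Ulla ∩ Ana ∩ Freya ∩ Yuki: 12:35-13:20, 14:15-14:55, 16:50-18:05.
Ulla ∩ Ana ∩ Freya ∩ Yuki ∩ Zane: 12:35-13:20, 14:15-14:55, 16:50-17:55.
No common window is at least 90 minutes long.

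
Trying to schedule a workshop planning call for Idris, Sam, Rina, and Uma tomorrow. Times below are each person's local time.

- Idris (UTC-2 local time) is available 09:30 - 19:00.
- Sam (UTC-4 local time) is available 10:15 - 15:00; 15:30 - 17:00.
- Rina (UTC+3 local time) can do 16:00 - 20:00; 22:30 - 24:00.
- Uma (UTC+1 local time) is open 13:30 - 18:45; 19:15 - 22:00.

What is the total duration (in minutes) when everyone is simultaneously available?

Idris in UTC: 11:30-21:00 (add 2h to convert from UTC-2).
Sam in UTC: 14:15-19:00, 19:30-21:00 (add 4h to convert from UTC-4).
Rina in UTC: 13:00-17:00, 19:30-21:00 (subtract 3h to convert from UTC+3).
Uma in UTC: 12:30-17:45, 18:15-21:00 (subtract 1h to convert from UTC+1).
Idris ∩ Sam: 14:15-19:00, 19:30-21:00.
Idris ∩ Sam ∩ Rina: 14:15-17:00, 19:30-21:00.
Idris ∩ Sam ∩ Rina ∩ Uma: 14:15-17:00, 19:30-21:00.
Those are the intersection windows.
Summing the common windows: 165 + 90 = 255 minutes.

255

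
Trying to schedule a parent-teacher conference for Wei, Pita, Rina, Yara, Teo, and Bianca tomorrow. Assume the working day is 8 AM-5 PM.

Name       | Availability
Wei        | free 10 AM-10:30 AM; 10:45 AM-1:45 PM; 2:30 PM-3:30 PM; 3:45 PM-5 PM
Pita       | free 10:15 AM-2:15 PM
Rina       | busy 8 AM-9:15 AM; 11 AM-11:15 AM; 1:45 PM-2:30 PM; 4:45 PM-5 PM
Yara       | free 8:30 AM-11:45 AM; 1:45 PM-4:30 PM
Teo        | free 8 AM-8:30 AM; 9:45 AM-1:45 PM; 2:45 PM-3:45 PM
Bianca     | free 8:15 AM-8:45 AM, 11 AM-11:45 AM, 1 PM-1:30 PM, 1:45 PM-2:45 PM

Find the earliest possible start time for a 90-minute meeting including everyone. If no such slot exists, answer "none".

none

Wei free: 10:00-10:30, 10:45-13:45, 14:30-15:30, 15:45-17:00.
Pita free: 10:15-14:15.
Rina free: 09:15-11:00, 11:15-13:45, 14:30-16:45 (invert busy blocks within the working day).
Yara free: 08:30-11:45, 13:45-16:30.
Teo free: 08:00-08:30, 09:45-13:45, 14:45-15:45.
Bianca free: 08:15-08:45, 11:00-11:45, 13:00-13:30, 13:45-14:45.
Wei ∩ Pita: 10:15-10:30, 10:45-13:45.
Wei ∩ Pita ∩ Rina: 10:15-10:30, 10:45-11:00, 11:15-13:45.
Wei ∩ Pita ∩ Rina ∩ Yara: 10:15-10:30, 10:45-11:00, 11:15-11:45.
Wei ∩ Pita ∩ Rina ∩ Yara ∩ Teo: 10:15-10:30, 10:45-11:00, 11:15-11:45.
Wei ∩ Pita ∩ Rina ∩ Yara ∩ Teo ∩ Bianca: 11:15-11:45.
Those are the intersection windows.
No common window is at least 90 minutes long.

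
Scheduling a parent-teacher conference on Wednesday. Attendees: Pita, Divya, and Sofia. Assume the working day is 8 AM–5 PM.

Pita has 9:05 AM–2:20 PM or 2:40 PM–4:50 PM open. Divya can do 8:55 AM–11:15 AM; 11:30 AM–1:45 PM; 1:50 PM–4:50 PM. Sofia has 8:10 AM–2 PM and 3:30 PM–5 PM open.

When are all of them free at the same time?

09:05-11:15, 11:30-13:45, 13:50-14:00, 15:30-16:50

Pita ∩ Divya: 09:05-11:15, 11:30-13:45, 13:50-14:20, 14:40-16:50.
Pita ∩ Divya ∩ Sofia: 09:05-11:15, 11:30-13:45, 13:50-14:00, 15:30-16:50.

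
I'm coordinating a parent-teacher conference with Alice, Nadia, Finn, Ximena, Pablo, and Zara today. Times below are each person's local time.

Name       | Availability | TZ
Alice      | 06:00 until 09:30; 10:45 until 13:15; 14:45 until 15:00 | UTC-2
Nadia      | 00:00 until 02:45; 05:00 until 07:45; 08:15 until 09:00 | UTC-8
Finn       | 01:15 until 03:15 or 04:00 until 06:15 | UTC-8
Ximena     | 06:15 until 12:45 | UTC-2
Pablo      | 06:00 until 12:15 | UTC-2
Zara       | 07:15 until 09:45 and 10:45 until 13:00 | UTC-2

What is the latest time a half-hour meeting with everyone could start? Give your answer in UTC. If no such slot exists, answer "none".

13:45

Alice in UTC: 08:00-11:30, 12:45-15:15, 16:45-17:00 (add 2h to convert from UTC-2).
Nadia in UTC: 08:00-10:45, 13:00-15:45, 16:15-17:00 (add 8h to convert from UTC-8).
Finn in UTC: 09:15-11:15, 12:00-14:15 (add 8h to convert from UTC-8).
Ximena in UTC: 08:15-14:45 (add 2h to convert from UTC-2).
Pablo in UTC: 08:00-14:15 (add 2h to convert from UTC-2).
Zara in UTC: 09:15-11:45, 12:45-15:00 (add 2h to convert from UTC-2).
Alice ∩ Nadia: 08:00-10:45, 13:00-15:15, 16:45-17:00.
Alice ∩ Nadia ∩ Finn: 09:15-10:45, 13:00-14:15.
Alice ∩ Nadia ∩ Finn ∩ Ximena: 09:15-10:45, 13:00-14:15.
Alice ∩ Nadia ∩ Finn ∩ Ximena ∩ Pablo: 09:15-10:45, 13:00-14:15.
Alice ∩ Nadia ∩ Finn ∩ Ximena ∩ Pablo ∩ Zara: 09:15-10:45, 13:00-14:15.
The last common window of at least 30 minutes is 13:00-14:15; a 30-minute meeting can start as late as 13:45 and still end by 14:15.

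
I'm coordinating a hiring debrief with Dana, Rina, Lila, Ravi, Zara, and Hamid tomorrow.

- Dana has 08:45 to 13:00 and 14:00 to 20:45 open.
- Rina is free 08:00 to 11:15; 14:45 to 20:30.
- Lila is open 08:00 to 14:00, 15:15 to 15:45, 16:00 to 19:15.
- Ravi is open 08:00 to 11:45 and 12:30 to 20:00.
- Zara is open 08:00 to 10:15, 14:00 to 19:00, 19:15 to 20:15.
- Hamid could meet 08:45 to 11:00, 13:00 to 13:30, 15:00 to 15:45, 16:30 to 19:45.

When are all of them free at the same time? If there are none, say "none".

Dana ∩ Rina: 08:45-11:15, 14:45-20:30.
Dana ∩ Rina ∩ Lila: 08:45-11:15, 15:15-15:45, 16:00-19:15.
Dana ∩ Rina ∩ Lila ∩ Ravi: 08:45-11:15, 15:15-15:45, 16:00-19:15.
Dana ∩ Rina ∩ Lila ∩ Ravi ∩ Zara: 08:45-10:15, 15:15-15:45, 16:00-19:00.
Dana ∩ Rina ∩ Lila ∩ Ravi ∩ Zara ∩ Hamid: 08:45-10:15, 15:15-15:45, 16:30-19:00.
So the common availability across everyone is 08:45-10:15, 15:15-15:45, 16:30-19:00.

08:45-10:15, 15:15-15:45, 16:30-19:00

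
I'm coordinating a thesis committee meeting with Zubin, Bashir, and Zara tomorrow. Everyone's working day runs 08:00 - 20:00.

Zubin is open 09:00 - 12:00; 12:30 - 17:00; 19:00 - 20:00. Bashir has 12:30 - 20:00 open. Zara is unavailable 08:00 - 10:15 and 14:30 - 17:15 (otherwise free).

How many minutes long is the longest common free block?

120

Zubin free: 09:00-12:00, 12:30-17:00, 19:00-20:00.
Bashir free: 12:30-20:00.
Zara free: 10:15-14:30, 17:15-20:00 (invert busy blocks within the working day).
Zubin ∩ Bashir: 12:30-17:00, 19:00-20:00.
Zubin ∩ Bashir ∩ Zara: 12:30-14:30, 19:00-20:00.
The longest is 12:30-14:30 at 120 minutes.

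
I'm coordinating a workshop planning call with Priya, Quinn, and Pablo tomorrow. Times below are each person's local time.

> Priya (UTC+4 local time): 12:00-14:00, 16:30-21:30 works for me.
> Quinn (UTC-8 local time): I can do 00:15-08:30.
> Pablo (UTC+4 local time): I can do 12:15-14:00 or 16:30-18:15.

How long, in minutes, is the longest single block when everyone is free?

Priya in UTC: 08:00-10:00, 12:30-17:30 (subtract 4h to convert from UTC+4).
Quinn in UTC: 08:15-16:30 (add 8h to convert from UTC-8).
Pablo in UTC: 08:15-10:00, 12:30-14:15 (subtract 4h to convert from UTC+4).
Priya ∩ Quinn: 08:15-10:00, 12:30-16:30.
Priya ∩ Quinn ∩ Pablo: 08:15-10:00, 12:30-14:15.
The longest is 08:15-10:00 at 105 minutes.

105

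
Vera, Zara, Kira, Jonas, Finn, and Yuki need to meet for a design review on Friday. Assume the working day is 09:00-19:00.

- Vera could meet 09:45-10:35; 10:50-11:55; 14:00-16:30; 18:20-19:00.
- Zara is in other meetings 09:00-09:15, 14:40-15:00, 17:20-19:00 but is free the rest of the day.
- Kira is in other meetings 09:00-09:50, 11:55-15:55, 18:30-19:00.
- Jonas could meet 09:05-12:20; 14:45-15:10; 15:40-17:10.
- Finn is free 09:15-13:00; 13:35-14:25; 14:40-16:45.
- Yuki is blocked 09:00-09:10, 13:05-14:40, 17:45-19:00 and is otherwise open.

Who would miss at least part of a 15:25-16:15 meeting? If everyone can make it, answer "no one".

Jonas, Kira

Vera free: 09:45-10:35, 10:50-11:55, 14:00-16:30, 18:20-19:00.
Zara free: 09:15-14:40, 15:00-17:20 (invert busy blocks within the working day).
Kira free: 09:50-11:55, 15:55-18:30 (invert busy blocks within the working day).
Jonas free: 09:05-12:20, 14:45-15:10, 15:40-17:10.
Finn free: 09:15-13:00, 13:35-14:25, 14:40-16:45.
Yuki free: 09:10-13:05, 14:40-17:45 (invert busy blocks within the working day).
Vera: free for 15:25-16:15. Zara: free for 15:25-16:15. Kira: not fully free for 15:25-16:15. Jonas: not fully free for 15:25-16:15. Finn: free for 15:25-16:15. Yuki: free for 15:25-16:15.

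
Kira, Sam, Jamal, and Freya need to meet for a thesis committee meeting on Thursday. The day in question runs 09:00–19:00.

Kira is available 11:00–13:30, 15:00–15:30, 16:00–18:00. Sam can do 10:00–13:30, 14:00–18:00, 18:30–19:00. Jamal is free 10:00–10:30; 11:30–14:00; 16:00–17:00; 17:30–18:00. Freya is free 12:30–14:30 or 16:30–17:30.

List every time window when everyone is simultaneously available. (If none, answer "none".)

12:30-13:30, 16:30-17:00

Kira ∩ Sam: 11:00-13:30, 15:00-15:30, 16:00-18:00.
Kira ∩ Sam ∩ Jamal: 11:30-13:30, 16:00-17:00, 17:30-18:00.
Kira ∩ Sam ∩ Jamal ∩ Freya: 12:30-13:30, 16:30-17:00.
Those are the intersection windows.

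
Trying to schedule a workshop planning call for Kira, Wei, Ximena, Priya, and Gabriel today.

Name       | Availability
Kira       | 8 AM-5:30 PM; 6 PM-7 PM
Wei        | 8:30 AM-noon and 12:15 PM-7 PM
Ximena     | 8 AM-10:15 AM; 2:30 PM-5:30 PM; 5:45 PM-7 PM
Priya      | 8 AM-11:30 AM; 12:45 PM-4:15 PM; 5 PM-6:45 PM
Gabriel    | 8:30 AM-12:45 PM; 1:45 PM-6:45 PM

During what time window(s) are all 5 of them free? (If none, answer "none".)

Kira ∩ Wei: 08:30-12:00, 12:15-17:30, 18:00-19:00.
Kira ∩ Wei ∩ Ximena: 08:30-10:15, 14:30-17:30, 18:00-19:00.
Kira ∩ Wei ∩ Ximena ∩ Priya: 08:30-10:15, 14:30-16:15, 17:00-17:30, 18:00-18:45.
Kira ∩ Wei ∩ Ximena ∩ Priya ∩ Gabriel: 08:30-10:15, 14:30-16:15, 17:00-17:30, 18:00-18:45.

08:30-10:15, 14:30-16:15, 17:00-17:30, 18:00-18:45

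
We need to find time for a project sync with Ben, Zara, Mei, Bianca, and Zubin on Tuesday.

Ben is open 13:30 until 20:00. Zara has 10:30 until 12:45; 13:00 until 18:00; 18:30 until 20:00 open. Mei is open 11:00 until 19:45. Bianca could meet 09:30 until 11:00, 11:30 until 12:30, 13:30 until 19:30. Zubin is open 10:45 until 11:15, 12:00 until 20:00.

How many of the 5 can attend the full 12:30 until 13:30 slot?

Mei and Zubin can make the full 12:30-13:30 slot — that's 2.

2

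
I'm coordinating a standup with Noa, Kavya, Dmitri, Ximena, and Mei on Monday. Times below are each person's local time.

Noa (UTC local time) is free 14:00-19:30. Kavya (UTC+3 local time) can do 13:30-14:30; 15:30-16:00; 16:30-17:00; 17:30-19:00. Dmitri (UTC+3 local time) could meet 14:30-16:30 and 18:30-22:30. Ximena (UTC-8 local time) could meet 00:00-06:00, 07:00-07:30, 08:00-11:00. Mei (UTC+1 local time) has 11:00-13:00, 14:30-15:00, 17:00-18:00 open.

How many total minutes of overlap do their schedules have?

Noa in UTC: 14:00-19:30.
Kavya in UTC: 10:30-11:30, 12:30-13:00, 13:30-14:00, 14:30-16:00 (subtract 3h to convert from UTC+3).
Dmitri in UTC: 11:30-13:30, 15:30-19:30 (subtract 3h to convert from UTC+3).
Ximena in UTC: 08:00-14:00, 15:00-15:30, 16:00-19:00 (add 8h to convert from UTC-8).
Mei in UTC: 10:00-12:00, 13:30-14:00, 16:00-17:00 (subtract 1h to convert from UTC+1).
Noa ∩ Kavya: 14:30-16:00.
Noa ∩ Kavya ∩ Dmitri: 15:30-16:00.
Noa ∩ Kavya ∩ Dmitri ∩ Ximena: ∅.
Noa ∩ Kavya ∩ Dmitri ∩ Ximena ∩ Mei: ∅.
There is no time when everyone is free.
There is no common window, so the total is 0 minutes.

0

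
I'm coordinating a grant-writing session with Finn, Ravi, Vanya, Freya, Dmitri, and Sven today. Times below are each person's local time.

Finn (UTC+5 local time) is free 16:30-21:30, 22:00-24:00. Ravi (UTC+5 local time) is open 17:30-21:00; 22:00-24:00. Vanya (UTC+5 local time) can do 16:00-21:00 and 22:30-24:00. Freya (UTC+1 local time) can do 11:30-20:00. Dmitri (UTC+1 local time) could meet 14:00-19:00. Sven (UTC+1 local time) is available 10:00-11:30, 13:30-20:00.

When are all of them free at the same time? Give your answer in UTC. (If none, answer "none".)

13:00-16:00, 17:30-18:00

Finn in UTC: 11:30-16:30, 17:00-19:00 (subtract 5h to convert from UTC+5).
Ravi in UTC: 12:30-16:00, 17:00-19:00 (subtract 5h to convert from UTC+5).
Vanya in UTC: 11:00-16:00, 17:30-19:00 (subtract 5h to convert from UTC+5).
Freya in UTC: 10:30-19:00 (subtract 1h to convert from UTC+1).
Dmitri in UTC: 13:00-18:00 (subtract 1h to convert from UTC+1).
Sven in UTC: 09:00-10:30, 12:30-19:00 (subtract 1h to convert from UTC+1).
Finn ∩ Ravi: 12:30-16:00, 17:00-19:00.
Finn ∩ Ravi ∩ Vanya: 12:30-16:00, 17:30-19:00.
Finn ∩ Ravi ∩ Vanya ∩ Freya: 12:30-16:00, 17:30-19:00.
Finn ∩ Ravi ∩ Vanya ∩ Freya ∩ Dmitri: 13:00-16:00, 17:30-18:00.
Finn ∩ Ravi ∩ Vanya ∩ Freya ∩ Dmitri ∩ Sven: 13:00-16:00, 17:30-18:00.
Those are the intersection windows.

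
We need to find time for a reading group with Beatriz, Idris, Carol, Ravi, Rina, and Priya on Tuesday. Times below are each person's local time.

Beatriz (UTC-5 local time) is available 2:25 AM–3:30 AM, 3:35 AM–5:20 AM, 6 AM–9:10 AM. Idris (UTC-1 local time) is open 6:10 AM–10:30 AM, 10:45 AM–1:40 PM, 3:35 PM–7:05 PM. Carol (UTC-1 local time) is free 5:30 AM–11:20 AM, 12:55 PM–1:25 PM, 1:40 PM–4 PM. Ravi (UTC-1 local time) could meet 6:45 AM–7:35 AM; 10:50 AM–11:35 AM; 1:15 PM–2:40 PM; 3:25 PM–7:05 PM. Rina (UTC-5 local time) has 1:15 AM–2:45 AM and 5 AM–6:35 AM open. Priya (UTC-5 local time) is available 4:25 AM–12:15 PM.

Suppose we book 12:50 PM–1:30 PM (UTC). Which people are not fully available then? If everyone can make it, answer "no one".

Beatriz in UTC: 07:25-08:30, 08:35-10:20, 11:00-14:10 (add 5h to convert from UTC-5).
Idris in UTC: 07:10-11:30, 11:45-14:40, 16:35-20:05 (add 1h to convert from UTC-1).
Carol in UTC: 06:30-12:20, 13:55-14:25, 14:40-17:00 (add 1h to convert from UTC-1).
Ravi in UTC: 07:45-08:35, 11:50-12:35, 14:15-15:40, 16:25-20:05 (add 1h to convert from UTC-1).
Rina in UTC: 06:15-07:45, 10:00-11:35 (add 5h to convert from UTC-5).
Priya in UTC: 09:25-17:15 (add 5h to convert from UTC-5).
Beatriz: free for 12:50-13:30. Idris: free for 12:50-13:30. Carol: not fully free for 12:50-13:30. Ravi: not fully free for 12:50-13:30. Rina: not fully free for 12:50-13:30. Priya: free for 12:50-13:30.

Carol, Ravi, Rina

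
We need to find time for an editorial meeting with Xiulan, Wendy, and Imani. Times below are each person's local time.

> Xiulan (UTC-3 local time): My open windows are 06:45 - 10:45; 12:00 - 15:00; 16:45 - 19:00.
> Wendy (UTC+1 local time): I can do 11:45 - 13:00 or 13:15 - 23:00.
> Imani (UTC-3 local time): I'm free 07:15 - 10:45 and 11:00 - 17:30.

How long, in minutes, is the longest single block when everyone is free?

180

Xiulan in UTC: 09:45-13:45, 15:00-18:00, 19:45-22:00 (add 3h to convert from UTC-3).
Wendy in UTC: 10:45-12:00, 12:15-22:00 (subtract 1h to convert from UTC+1).
Imani in UTC: 10:15-13:45, 14:00-20:30 (add 3h to convert from UTC-3).
Xiulan ∩ Wendy: 10:45-12:00, 12:15-13:45, 15:00-18:00, 19:45-22:00.
Xiulan ∩ Wendy ∩ Imani: 10:45-12:00, 12:15-13:45, 15:00-18:00, 19:45-20:30.
The longest is 15:00-18:00 at 180 minutes.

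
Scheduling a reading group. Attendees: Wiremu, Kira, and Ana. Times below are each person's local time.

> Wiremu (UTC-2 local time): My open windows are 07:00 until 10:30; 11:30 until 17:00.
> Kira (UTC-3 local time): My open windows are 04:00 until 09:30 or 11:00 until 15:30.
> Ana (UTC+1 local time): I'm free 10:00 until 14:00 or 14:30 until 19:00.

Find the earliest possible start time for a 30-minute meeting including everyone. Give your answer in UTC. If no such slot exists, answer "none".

09:00

Wiremu in UTC: 09:00-12:30, 13:30-19:00 (add 2h to convert from UTC-2).
Kira in UTC: 07:00-12:30, 14:00-18:30 (add 3h to convert from UTC-3).
Ana in UTC: 09:00-13:00, 13:30-18:00 (subtract 1h to convert from UTC+1).
Wiremu ∩ Kira: 09:00-12:30, 14:00-18:30.
Wiremu ∩ Kira ∩ Ana: 09:00-12:30, 14:00-18:00.
So the common availability across everyone is 09:00-12:30, 14:00-18:00.
The first common window of at least 30 minutes is 09:00-12:30, so the earliest start is 09:00.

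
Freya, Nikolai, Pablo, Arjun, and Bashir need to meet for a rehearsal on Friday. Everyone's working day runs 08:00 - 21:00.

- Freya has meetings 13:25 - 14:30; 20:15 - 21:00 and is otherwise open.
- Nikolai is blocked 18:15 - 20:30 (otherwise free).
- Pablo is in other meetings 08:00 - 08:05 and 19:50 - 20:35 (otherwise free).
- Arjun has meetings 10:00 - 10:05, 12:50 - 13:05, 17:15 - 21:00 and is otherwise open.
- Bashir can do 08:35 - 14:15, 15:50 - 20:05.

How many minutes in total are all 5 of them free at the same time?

355

Freya free: 08:00-13:25, 14:30-20:15 (invert busy blocks within the working day).
Nikolai free: 08:00-18:15, 20:30-21:00 (invert busy blocks within the working day).
Pablo free: 08:05-19:50, 20:35-21:00 (invert busy blocks within the working day).
Arjun free: 08:00-10:00, 10:05-12:50, 13:05-17:15 (invert busy blocks within the working day).
Bashir free: 08:35-14:15, 15:50-20:05.
Freya ∩ Nikolai: 08:00-13:25, 14:30-18:15.
Freya ∩ Nikolai ∩ Pablo: 08:05-13:25, 14:30-18:15.
Freya ∩ Nikolai ∩ Pablo ∩ Arjun: 08:05-10:00, 10:05-12:50, 13:05-13:25, 14:30-17:15.
Freya ∩ Nikolai ∩ Pablo ∩ Arjun ∩ Bashir: 08:35-10:00, 10:05-12:50, 13:05-13:25, 15:50-17:15.
So the common availability across everyone is 08:35-10:00, 10:05-12:50, 13:05-13:25, 15:50-17:15.
Summing the common windows: 85 + 165 + 20 + 85 = 355 minutes.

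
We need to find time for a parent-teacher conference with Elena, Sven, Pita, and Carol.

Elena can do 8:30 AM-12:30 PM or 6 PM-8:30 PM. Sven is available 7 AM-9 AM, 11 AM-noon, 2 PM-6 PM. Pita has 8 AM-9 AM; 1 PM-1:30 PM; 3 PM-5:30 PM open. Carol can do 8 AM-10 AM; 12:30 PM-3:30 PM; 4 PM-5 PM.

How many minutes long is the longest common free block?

30

Elena ∩ Sven: 08:30-09:00, 11:00-12:00.
Elena ∩ Sven ∩ Pita: 08:30-09:00.
Elena ∩ Sven ∩ Pita ∩ Carol: 08:30-09:00.
The longest is 08:30-09:00 at 30 minutes.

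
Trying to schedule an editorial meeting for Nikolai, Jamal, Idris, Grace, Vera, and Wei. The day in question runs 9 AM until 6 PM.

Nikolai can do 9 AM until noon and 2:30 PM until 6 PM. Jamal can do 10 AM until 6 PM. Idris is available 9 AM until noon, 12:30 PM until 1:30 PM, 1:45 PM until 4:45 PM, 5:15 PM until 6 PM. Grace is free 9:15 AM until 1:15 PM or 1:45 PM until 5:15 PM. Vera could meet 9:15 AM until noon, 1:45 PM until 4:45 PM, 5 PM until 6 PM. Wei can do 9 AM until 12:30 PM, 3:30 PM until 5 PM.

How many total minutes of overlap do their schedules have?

195

Nikolai ∩ Jamal: 10:00-12:00, 14:30-18:00.
Nikolai ∩ Jamal ∩ Idris: 10:00-12:00, 14:30-16:45, 17:15-18:00.
Nikolai ∩ Jamal ∩ Idris ∩ Grace: 10:00-12:00, 14:30-16:45.
Nikolai ∩ Jamal ∩ Idris ∩ Grace ∩ Vera: 10:00-12:00, 14:30-16:45.
Nikolai ∩ Jamal ∩ Idris ∩ Grace ∩ Vera ∩ Wei: 10:00-12:00, 15:30-16:45.
So the common availability across everyone is 10:00-12:00, 15:30-16:45.
Summing the common windows: 120 + 75 = 195 minutes.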